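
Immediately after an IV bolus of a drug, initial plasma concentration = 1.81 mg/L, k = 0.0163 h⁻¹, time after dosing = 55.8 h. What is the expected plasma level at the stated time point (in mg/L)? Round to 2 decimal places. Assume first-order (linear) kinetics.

C = C₀ · e^(−k·t) = 1.810 × e^(−0.01630 × 55.8)
  = 1.810 × 0.4027 = 0.7289 mg/L

0.73 mg/L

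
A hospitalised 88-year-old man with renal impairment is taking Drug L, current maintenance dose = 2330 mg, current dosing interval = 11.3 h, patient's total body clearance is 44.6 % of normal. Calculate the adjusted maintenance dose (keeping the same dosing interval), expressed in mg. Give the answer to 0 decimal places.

1039 mg

To keep the same average steady-state level, dosing rate must scale with clearance.
CL ratio = 44.6 / 100 = 0.4460
New dose (same interval) = 2330 × 0.4460 = 1039 mg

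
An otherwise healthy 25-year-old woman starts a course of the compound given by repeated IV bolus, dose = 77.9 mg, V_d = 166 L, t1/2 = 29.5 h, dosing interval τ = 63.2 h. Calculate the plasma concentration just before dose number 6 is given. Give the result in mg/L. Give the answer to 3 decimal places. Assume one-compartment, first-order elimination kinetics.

C₀ per dose = Dose / Vd = 77.9 / 166 = 0.4693 mg/L
k = ln2 / t½ = 0.693147 / 29.5 = 0.02350 h⁻¹
Fraction remaining after one interval: r = e^(−kτ) = e^(−0.02350 × 63.2) = 0.2265
Before dose 6, 5 doses have been given (aged 1τ, 2τ, 3τ, 4τ, 5τ).
C_trough = C₀ × (r + r² + … + r^5) = C₀ × r(1−r^5)/(1−r)
        = 0.4693 × 0.2265 × (1 − 0.0005961) / (1 − 0.2265) = 0.1373 mg/L

0.137 mg/L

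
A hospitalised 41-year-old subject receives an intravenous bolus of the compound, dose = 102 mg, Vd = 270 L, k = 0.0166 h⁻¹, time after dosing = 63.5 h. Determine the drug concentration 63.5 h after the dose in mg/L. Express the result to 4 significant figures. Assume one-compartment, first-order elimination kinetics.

C₀ = Dose / Vd = 102.0 / 270 = 0.3778 mg/L
C = C₀ · e^(−k·t) = 0.3778 × e^(−0.01660 × 63.5)
  = 0.3778 × 0.3485 = 0.1317 mg/L

0.1317 mg/L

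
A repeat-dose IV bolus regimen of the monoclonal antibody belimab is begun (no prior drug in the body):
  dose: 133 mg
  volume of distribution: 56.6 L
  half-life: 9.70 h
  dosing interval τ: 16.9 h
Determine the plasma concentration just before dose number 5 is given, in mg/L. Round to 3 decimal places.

0.994 mg/L

C₀ per dose = Dose / Vd = 133 / 56.6 = 2.350 mg/L
k = ln2 / t½ = 0.693147 / 9.70 = 0.07146 h⁻¹
Fraction remaining after one interval: r = e^(−kτ) = e^(−0.07146 × 16.9) = 0.2989
Before dose 5, 4 doses have been given (aged 1τ, 2τ, 3τ, 4τ).
C_trough = C₀ × (r + r² + … + r^4) = C₀ × r(1−r^4)/(1−r)
        = 2.350 × 0.2989 × (1 − 0.007982) / (1 − 0.2989) = 0.9939 mg/L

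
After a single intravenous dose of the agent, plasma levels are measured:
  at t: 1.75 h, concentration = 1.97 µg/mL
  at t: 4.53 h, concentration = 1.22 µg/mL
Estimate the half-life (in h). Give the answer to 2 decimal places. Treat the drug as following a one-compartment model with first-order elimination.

k = ln(C₁/C₂) / (t₂ − t₁) = ln(1.97/1.22) / (4.53 − 1.75)
  = 0.4792 / 2.780 = 0.1724 h⁻¹
t½ = ln2 / k = 0.693147 / 0.1724 = 4.021 h

4.02 h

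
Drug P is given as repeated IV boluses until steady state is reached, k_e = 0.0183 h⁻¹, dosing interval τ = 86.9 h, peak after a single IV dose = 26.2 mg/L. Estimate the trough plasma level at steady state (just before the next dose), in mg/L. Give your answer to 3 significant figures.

e^(−kτ) = e^(−0.01830 × 86.9) = 0.2039
Accumulation ratio R = 1 / (1 − e^(−kτ)) = 1 / (1 − 0.2039) = 1.256
Steady-state trough = C₀ × R × e^(−kτ) = 26.2 × 1.256 × 0.2039 = 6.710 mg/L

6.71 mg/L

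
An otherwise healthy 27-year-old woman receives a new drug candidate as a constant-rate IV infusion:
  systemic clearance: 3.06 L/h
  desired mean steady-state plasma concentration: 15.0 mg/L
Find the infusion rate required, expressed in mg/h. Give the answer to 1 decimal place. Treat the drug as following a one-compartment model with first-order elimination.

At steady state, infusion rate R₀ = Css × CL = 15.0 × 3.060 = 45.90 mg/h

45.9 mg/h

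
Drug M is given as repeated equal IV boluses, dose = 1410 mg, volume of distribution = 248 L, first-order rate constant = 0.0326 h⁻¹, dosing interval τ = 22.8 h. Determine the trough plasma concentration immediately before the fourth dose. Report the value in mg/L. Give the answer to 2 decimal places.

4.60 mg/L

C₀ per dose = Dose / Vd = 1410 / 248 = 5.685 mg/L
Fraction remaining after one interval: r = e^(−kτ) = e^(−0.03260 × 22.8) = 0.4756
Before dose 4, 3 doses have been given (aged 1τ, 2τ, 3τ).
C_trough = C₀ × (r + r² + … + r^3) = C₀ × r(1−r^3)/(1−r)
        = 5.685 × 0.4756 × (1 − 0.1076) / (1 − 0.4756) = 4.601 mg/L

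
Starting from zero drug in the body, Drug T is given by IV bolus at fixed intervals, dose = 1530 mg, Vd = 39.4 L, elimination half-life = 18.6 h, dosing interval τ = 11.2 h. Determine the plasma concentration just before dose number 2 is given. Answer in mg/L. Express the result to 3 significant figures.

25.6 mg/L

C₀ per dose = Dose / Vd = 1530 / 39.4 = 38.83 mg/L
k = ln2 / t½ = 0.693147 / 18.6 = 0.03727 h⁻¹
Fraction remaining after one interval: r = e^(−kτ) = e^(−0.03727 × 11.2) = 0.6587
Before dose 2, 1 dose has been given (aged 1τ).
C_trough = C₀ × r = 38.83 × 0.6587 = 25.58 mg/L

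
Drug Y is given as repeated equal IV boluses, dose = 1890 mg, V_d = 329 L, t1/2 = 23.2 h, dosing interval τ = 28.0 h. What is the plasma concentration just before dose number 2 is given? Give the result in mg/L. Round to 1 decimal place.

2.5 mg/L

C₀ per dose = Dose / Vd = 1890 / 329 = 5.745 mg/L
k = ln2 / t½ = 0.693147 / 23.2 = 0.02988 h⁻¹
Fraction remaining after one interval: r = e^(−kτ) = e^(−0.02988 × 28.0) = 0.4332
Before dose 2, 1 dose has been given (aged 1τ).
C_trough = C₀ × r = 5.745 × 0.4332 = 2.489 mg/L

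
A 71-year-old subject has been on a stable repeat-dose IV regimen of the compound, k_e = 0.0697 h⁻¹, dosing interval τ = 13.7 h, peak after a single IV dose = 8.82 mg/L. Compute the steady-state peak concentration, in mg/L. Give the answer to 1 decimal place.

e^(−kτ) = e^(−0.06970 × 13.7) = 0.3849
Accumulation ratio R = 1 / (1 − e^(−kτ)) = 1 / (1 − 0.3849) = 1.626
Steady-state peak = C₀ × R = 8.82 × 1.626 = 14.34 mg/L

14.3 mg/L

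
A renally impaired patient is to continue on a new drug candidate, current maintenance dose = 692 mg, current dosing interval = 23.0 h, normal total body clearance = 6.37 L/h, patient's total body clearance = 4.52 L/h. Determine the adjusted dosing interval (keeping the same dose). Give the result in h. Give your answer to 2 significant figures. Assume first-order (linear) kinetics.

32 h

To keep the same average steady-state level, dosing rate must scale with clearance.
CL ratio = 4.52 / 6.37 = 0.7096
New interval (same dose) = 23.0 / 0.7096 = 32.41 h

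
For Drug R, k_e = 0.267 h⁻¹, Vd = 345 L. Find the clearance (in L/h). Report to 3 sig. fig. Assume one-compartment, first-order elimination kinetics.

92.1 L/h

CL = k × Vd = 0.267 × 345 = 92.12 L/h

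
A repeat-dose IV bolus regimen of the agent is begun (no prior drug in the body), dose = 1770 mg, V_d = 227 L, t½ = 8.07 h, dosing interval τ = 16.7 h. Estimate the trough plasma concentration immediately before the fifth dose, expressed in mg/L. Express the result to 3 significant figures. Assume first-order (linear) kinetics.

C₀ per dose = Dose / Vd = 1770 / 227 = 7.797 mg/L
k = ln2 / t½ = 0.693147 / 8.07 = 0.08589 h⁻¹
Fraction remaining after one interval: r = e^(−kτ) = e^(−0.08589 × 16.7) = 0.2383
Before dose 5, 4 doses have been given (aged 1τ, 2τ, 3τ, 4τ).
C_trough = C₀ × (r + r² + … + r^4) = C₀ × r(1−r^4)/(1−r)
        = 7.797 × 0.2383 × (1 − 0.003225) / (1 − 0.2383) = 2.431 mg/L

2.43 mg/L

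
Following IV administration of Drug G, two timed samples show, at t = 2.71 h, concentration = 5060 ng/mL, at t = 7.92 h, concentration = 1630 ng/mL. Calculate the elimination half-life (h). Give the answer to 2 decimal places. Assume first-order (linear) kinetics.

k = ln(C₁/C₂) / (t₂ − t₁) = ln(5060/1630) / (7.92 − 2.71)
  = 1.133 / 5.210 = 0.2175 h⁻¹
t½ = ln2 / k = 0.693147 / 0.2175 = 3.187 h

3.19 h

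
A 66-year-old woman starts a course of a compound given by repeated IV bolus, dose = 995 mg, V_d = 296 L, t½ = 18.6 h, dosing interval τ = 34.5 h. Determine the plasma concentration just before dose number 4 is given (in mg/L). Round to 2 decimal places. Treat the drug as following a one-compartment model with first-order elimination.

1.26 mg/L

C₀ per dose = Dose / Vd = 995 / 296 = 3.361 mg/L
k = ln2 / t½ = 0.693147 / 18.6 = 0.03727 h⁻¹
Fraction remaining after one interval: r = e^(−kτ) = e^(−0.03727 × 34.5) = 0.2764
Before dose 4, 3 doses have been given (aged 1τ, 2τ, 3τ).
C_trough = C₀ × (r + r² + … + r^3) = C₀ × r(1−r^3)/(1−r)
        = 3.361 × 0.2764 × (1 − 0.02112) / (1 − 0.2764) = 1.257 mg/L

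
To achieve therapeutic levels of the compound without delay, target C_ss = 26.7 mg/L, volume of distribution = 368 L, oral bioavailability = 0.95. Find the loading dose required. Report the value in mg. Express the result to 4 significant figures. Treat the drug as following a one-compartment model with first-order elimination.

LD = Css × Vd / F = 26.7 × 368 / 0.95 = 10340 mg

10340 mg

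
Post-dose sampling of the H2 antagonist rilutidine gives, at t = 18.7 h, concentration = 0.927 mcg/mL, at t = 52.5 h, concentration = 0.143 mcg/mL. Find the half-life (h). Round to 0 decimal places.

k = ln(C₁/C₂) / (t₂ − t₁) = ln(0.927/0.143) / (52.5 − 18.7)
  = 1.869 / 33.80 = 0.05530 h⁻¹
t½ = ln2 / k = 0.693147 / 0.05530 = 12.53 h

13 h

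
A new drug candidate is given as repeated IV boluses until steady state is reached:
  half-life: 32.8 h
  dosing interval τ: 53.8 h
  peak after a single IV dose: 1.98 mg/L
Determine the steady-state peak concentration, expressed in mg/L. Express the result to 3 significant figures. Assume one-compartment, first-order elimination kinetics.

2.92 mg/L

k = ln2 / t½ = 0.693147 / 32.8 = 0.02113 h⁻¹
e^(−kτ) = e^(−0.02113 × 53.8) = 0.3208
Accumulation ratio R = 1 / (1 − e^(−kτ)) = 1 / (1 − 0.3208) = 1.472
Steady-state peak = C₀ × R = 1.98 × 1.472 = 2.915 mg/L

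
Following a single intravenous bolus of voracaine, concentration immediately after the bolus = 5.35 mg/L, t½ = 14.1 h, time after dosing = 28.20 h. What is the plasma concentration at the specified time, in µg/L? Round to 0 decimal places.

1338 µg/L

k = ln2 / t½ = 0.693147 / 14.1 = 0.04916 h⁻¹
t / t½ = 28.20 / 14.1 = 2 half-lives
C = C₀ × (1/2)^2 = 5.350 × 0.2500 = 1.338 mg/L
Convert: 1.338 mg/L × 1000 = 1338 µg/L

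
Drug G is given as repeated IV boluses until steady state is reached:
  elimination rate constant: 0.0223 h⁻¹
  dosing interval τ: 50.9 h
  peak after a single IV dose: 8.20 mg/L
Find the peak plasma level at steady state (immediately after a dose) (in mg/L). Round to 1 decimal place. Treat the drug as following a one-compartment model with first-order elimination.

12.1 mg/L

e^(−kτ) = e^(−0.02230 × 50.9) = 0.3214
Accumulation ratio R = 1 / (1 − e^(−kτ)) = 1 / (1 − 0.3214) = 1.474
Steady-state peak = C₀ × R = 8.20 × 1.474 = 12.09 mg/L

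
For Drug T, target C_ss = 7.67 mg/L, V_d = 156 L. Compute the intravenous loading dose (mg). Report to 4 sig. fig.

LD = Css × Vd = 7.67 × 156 = 1197 mg

1197 mg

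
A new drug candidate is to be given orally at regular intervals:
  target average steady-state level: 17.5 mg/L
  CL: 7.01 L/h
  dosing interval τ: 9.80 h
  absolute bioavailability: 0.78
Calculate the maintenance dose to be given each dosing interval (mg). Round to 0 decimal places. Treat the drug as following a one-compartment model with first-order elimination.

At steady state, F × (Dose/τ) = Css × CL.
Dose = Css × CL × τ / F = 17.5 × 7.010 × 9.80 / 0.78 = 1541 mg

1541 mg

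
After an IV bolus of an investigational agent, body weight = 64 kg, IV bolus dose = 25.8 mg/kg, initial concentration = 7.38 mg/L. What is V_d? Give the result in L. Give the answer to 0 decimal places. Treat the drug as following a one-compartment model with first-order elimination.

Dose = 25.8 × 64 = 1651 mg
Vd = Dose / C₀ = 1651 / 7.38 = 223.7 L

224 L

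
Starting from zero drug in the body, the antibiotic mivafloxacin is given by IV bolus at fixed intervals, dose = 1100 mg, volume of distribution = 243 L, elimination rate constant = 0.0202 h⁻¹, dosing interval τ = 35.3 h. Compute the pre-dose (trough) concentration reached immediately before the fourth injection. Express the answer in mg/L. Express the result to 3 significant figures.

C₀ per dose = Dose / Vd = 1100 / 243 = 4.527 mg/L
Fraction remaining after one interval: r = e^(−kτ) = e^(−0.02020 × 35.3) = 0.4901
Before dose 4, 3 doses have been given (aged 1τ, 2τ, 3τ).
C_trough = C₀ × (r + r² + … + r^3) = C₀ × r(1−r^3)/(1−r)
        = 4.527 × 0.4901 × (1 − 0.1177) / (1 − 0.4901) = 3.839 mg/L

3.84 mg/L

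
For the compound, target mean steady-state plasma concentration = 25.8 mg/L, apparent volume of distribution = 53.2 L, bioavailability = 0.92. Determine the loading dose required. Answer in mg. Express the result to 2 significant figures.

1500 mg

LD = Css × Vd / F = 25.8 × 53.2 / 0.92 = 1492 mg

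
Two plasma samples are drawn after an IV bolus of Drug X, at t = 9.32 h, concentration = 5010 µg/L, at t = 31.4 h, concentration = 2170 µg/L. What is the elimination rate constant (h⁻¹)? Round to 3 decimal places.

0.038 h⁻¹

k = ln(C₁/C₂) / (t₂ − t₁) = ln(5010/2170) / (31.4 − 9.32)
  = 0.8367 / 22.08 = 0.03789 h⁻¹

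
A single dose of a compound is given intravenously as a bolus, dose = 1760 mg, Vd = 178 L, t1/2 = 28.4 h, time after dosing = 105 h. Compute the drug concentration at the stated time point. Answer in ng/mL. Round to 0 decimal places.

762 ng/mL

C₀ = Dose / Vd = 1760 / 178 = 9.888 mg/L
k = ln2 / t½ = 0.693147 / 28.4 = 0.02441 h⁻¹
C = C₀ · e^(−k·t) = 9.888 × e^(−0.02441 × 105)
  = 9.888 × 0.07707 = 0.7621 mg/L
Convert: 0.7621 mg/L × 1000 = 762.1 ng/mL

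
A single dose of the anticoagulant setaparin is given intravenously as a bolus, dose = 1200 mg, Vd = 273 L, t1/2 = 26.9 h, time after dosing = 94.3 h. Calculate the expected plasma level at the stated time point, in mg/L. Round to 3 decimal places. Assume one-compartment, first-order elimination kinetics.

C₀ = Dose / Vd = 1200 / 273 = 4.396 mg/L
k = ln2 / t½ = 0.693147 / 26.9 = 0.02577 h⁻¹
C = C₀ · e^(−k·t) = 4.396 × e^(−0.02577 × 94.3)
  = 4.396 × 0.08803 = 0.3870 mg/L

0.387 mg/L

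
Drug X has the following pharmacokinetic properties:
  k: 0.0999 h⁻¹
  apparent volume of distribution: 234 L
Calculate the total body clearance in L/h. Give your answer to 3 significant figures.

CL = k × Vd = 0.0999 × 234 = 23.38 L/h

23.4 L/h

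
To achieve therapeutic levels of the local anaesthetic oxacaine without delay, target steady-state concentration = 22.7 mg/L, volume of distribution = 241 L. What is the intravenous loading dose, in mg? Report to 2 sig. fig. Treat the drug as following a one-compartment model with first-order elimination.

LD = Css × Vd = 22.7 × 241 = 5471 mg

5500 mg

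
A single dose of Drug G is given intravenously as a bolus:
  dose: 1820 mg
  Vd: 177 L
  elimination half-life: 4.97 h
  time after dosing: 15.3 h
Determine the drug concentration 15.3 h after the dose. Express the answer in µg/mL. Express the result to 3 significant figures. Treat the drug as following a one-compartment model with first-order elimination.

1.22 µg/mL

C₀ = Dose / Vd = 1820 / 177 = 10.28 mg/L
k = ln2 / t½ = 0.693147 / 4.97 = 0.1395 h⁻¹
C = C₀ · e^(−k·t) = 10.28 × e^(−0.1395 × 15.3)
  = 10.28 × 0.1183 = 1.216 mg/L
(1.216 mg/L = 1.216 µg/mL)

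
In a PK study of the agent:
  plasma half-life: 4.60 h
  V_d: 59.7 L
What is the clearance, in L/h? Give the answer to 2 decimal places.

k = ln2 / t½ = 0.693147 / 4.60 = 0.1507 h⁻¹
CL = k × Vd = 0.1507 × 59.7 = 8.997 L/h

9.00 L/h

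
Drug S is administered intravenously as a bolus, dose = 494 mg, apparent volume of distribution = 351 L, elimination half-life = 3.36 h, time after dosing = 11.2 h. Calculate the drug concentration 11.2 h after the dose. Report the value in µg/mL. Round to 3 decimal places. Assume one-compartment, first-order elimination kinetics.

0.140 µg/mL

C₀ = Dose / Vd = 494.0 / 351 = 1.407 mg/L
k = ln2 / t½ = 0.693147 / 3.36 = 0.2063 h⁻¹
C = C₀ · e^(−k·t) = 1.407 × e^(−0.2063 × 11.2)
  = 1.407 × 0.09921 = 0.1396 mg/L
(0.1396 mg/L = 0.1396 µg/mL)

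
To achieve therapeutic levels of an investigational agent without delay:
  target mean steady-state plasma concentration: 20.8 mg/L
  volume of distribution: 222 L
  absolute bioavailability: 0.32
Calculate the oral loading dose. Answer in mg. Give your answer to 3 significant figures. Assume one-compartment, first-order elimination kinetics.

LD = Css × Vd / F = 20.8 × 222 / 0.32 = 14430 mg

14400 mg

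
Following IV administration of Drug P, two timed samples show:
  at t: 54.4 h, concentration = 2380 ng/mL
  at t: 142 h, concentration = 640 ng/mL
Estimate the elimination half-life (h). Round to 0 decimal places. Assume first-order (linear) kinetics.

46 h

k = ln(C₁/C₂) / (t₂ − t₁) = ln(2380/640) / (142 − 54.4)
  = 1.313 / 87.60 = 0.01499 h⁻¹
t½ = ln2 / k = 0.693147 / 0.01499 = 46.24 h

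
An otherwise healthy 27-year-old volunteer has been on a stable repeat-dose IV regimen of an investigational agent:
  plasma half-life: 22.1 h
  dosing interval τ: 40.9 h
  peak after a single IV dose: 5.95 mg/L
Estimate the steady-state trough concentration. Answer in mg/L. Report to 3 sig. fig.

k = ln2 / t½ = 0.693147 / 22.1 = 0.03136 h⁻¹
e^(−kτ) = e^(−0.03136 × 40.9) = 0.2773
Accumulation ratio R = 1 / (1 − e^(−kτ)) = 1 / (1 − 0.2773) = 1.384
Steady-state trough = C₀ × R × e^(−kτ) = 5.95 × 1.384 × 0.2773 = 2.284 mg/L

2.28 mg/L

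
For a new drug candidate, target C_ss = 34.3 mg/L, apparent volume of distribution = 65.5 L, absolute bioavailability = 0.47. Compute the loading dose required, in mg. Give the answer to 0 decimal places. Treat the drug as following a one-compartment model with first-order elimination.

4780 mg

LD = Css × Vd / F = 34.3 × 65.5 / 0.47 = 4780 mg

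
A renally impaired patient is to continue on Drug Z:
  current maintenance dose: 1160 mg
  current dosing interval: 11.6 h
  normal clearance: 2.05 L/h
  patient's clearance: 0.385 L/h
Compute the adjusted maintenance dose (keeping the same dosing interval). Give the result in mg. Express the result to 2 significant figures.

To keep the same average steady-state level, dosing rate must scale with clearance.
CL ratio = 0.385 / 2.05 = 0.1878
New dose (same interval) = 1160 × 0.1878 = 217.8 mg

220 mg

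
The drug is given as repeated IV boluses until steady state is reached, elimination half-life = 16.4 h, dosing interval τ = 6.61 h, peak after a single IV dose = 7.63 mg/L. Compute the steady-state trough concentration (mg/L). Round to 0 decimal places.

k = ln2 / t½ = 0.693147 / 16.4 = 0.04227 h⁻¹
e^(−kτ) = e^(−0.04227 × 6.61) = 0.7562
Accumulation ratio R = 1 / (1 − e^(−kτ)) = 1 / (1 − 0.7562) = 4.102
Steady-state trough = C₀ × R × e^(−kτ) = 7.63 × 4.102 × 0.7562 = 23.67 mg/L

24 mg/L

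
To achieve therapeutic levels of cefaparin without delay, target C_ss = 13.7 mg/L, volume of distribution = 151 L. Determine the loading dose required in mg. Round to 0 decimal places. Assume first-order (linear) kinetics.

LD = Css × Vd = 13.7 × 151 = 2069 mg

2069 mg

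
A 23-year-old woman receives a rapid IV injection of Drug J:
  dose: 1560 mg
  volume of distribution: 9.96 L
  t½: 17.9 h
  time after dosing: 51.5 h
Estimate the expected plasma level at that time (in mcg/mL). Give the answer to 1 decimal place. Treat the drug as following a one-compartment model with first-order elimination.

C₀ = Dose / Vd = 1560 / 9.96 = 156.6 mg/L
k = ln2 / t½ = 0.693147 / 17.9 = 0.03872 h⁻¹
C = C₀ · e^(−k·t) = 156.6 × e^(−0.03872 × 51.5)
  = 156.6 × 0.1361 = 21.31 mg/L
(21.31 mg/L = 21.31 mcg/mL)

21.3 mcg/mL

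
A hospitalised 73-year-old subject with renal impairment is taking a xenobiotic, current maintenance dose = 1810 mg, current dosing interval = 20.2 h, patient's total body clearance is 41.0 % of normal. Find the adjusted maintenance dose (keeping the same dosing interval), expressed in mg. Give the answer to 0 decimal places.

742 mg

To keep the same average steady-state level, dosing rate must scale with clearance.
CL ratio = 41.0 / 100 = 0.4100
New dose (same interval) = 1810 × 0.4100 = 742.1 mg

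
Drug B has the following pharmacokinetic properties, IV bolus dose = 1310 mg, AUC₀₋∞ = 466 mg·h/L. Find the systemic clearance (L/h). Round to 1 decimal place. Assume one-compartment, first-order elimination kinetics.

2.8 L/h

CL = Dose / AUC = 1310 / 466 = 2.811 L/h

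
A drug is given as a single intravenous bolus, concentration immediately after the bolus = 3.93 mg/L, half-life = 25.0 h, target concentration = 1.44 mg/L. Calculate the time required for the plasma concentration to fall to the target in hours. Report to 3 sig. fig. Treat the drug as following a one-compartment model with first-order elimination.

k = ln2 / t½ = 0.693147 / 25.0 = 0.02773 h⁻¹
t = ln(C₀ / C) / k = ln(3.930 / 1.44) / 0.02773
  = ln(2.729) / 0.02773 = 1.004 / 0.02773 = 36.21 h

36.2 h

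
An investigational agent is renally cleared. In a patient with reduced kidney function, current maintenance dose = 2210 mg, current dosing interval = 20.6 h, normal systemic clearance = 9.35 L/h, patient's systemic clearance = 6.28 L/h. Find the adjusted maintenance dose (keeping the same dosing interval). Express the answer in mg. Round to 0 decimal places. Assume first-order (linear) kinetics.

1484 mg

To keep the same average steady-state level, dosing rate must scale with clearance.
CL ratio = 6.28 / 9.35 = 0.6717
New dose (same interval) = 2210 × 0.6717 = 1484 mg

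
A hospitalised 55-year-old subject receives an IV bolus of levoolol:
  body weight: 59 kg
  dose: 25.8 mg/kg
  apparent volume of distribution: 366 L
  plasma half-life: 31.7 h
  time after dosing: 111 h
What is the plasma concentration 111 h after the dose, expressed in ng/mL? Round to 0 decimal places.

Total dose = 25.8 × 59 = 1522 mg
C₀ = Dose / Vd = 1522 / 366 = 4.158 mg/L
k = ln2 / t½ = 0.693147 / 31.7 = 0.02187 h⁻¹
C = C₀ · e^(−k·t) = 4.158 × e^(−0.02187 × 111)
  = 4.158 × 0.08825 = 0.3669 mg/L
Convert: 0.3669 mg/L × 1000 = 366.9 ng/mL

367 ng/mL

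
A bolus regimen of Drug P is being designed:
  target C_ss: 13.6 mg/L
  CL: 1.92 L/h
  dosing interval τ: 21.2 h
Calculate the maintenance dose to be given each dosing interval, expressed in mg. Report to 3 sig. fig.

At steady state, Dose/τ = Css × CL.
Dose = Css × CL × τ = 13.6 × 1.920 × 21.2 = 553.6 mg

554 mg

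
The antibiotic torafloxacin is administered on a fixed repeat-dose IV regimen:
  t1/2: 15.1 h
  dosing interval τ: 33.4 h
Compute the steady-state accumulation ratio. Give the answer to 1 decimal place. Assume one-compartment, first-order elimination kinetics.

1.3

k = ln2 / t½ = 0.693147 / 15.1 = 0.04590 h⁻¹
e^(−kτ) = e^(−0.04590 × 33.4) = 0.2159
Accumulation ratio R = 1 / (1 − e^(−kτ)) = 1 / (1 − 0.2159) = 1.275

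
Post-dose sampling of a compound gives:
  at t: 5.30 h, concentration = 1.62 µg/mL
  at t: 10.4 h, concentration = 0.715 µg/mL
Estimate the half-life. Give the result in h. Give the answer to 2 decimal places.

4.32 h

k = ln(C₁/C₂) / (t₂ − t₁) = ln(1.62/0.715) / (10.4 − 5.30)
  = 0.8179 / 5.100 = 0.1604 h⁻¹
t½ = ln2 / k = 0.693147 / 0.1604 = 4.321 h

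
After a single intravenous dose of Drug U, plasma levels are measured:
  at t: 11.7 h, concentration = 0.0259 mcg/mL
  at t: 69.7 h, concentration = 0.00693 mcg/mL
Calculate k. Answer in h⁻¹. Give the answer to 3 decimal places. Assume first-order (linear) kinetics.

0.023 h⁻¹

k = ln(C₁/C₂) / (t₂ − t₁) = ln(0.0259/0.00693) / (69.7 − 11.7)
  = 1.318 / 58.00 = 0.02272 h⁻¹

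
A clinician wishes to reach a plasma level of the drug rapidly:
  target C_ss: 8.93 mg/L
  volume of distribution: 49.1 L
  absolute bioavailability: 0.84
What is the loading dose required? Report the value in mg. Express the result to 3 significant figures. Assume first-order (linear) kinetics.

LD = Css × Vd / F = 8.93 × 49.1 / 0.84 = 522.0 mg

522 mg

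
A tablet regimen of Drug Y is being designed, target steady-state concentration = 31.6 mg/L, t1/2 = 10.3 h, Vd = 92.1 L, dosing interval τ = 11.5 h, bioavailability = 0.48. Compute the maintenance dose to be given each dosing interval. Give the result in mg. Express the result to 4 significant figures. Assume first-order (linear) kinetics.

4692 mg

k = ln2 / t½ = 0.693147 / 10.3 = 0.06730 h⁻¹
CL = k × Vd = 0.06730 × 92.1 = 6.198 L/h
At steady state, F × (Dose/τ) = Css × CL.
Dose = Css × CL × τ / F = 31.6 × 6.198 × 11.5 / 0.48 = 4692 mg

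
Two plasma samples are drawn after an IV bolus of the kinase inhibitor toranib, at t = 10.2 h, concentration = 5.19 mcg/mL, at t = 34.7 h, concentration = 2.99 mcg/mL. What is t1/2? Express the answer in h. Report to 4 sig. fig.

k = ln(C₁/C₂) / (t₂ − t₁) = ln(5.19/2.99) / (34.7 − 10.2)
  = 0.5515 / 24.50 = 0.02251 h⁻¹
t½ = ln2 / k = 0.693147 / 0.02251 = 30.79 h

30.79 h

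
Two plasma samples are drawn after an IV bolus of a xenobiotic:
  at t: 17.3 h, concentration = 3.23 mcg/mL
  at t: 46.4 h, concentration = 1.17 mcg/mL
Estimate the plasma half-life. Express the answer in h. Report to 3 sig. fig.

19.9 h

k = ln(C₁/C₂) / (t₂ − t₁) = ln(3.23/1.17) / (46.4 − 17.3)
  = 1.015 / 29.10 = 0.03488 h⁻¹
t½ = ln2 / k = 0.693147 / 0.03488 = 19.87 h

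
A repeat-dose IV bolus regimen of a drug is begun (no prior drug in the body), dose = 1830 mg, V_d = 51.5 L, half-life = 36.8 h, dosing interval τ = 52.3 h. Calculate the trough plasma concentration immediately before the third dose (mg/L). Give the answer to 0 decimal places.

C₀ per dose = Dose / Vd = 1830 / 51.5 = 35.53 mg/L
k = ln2 / t½ = 0.693147 / 36.8 = 0.01884 h⁻¹
Fraction remaining after one interval: r = e^(−kτ) = e^(−0.01884 × 52.3) = 0.3733
Before dose 3, 2 doses have been given (aged 1τ, 2τ).
C_trough = C₀ × (r + r²) = 35.53 × (0.3733 + 0.1394) = 18.22 mg/L

18 mg/L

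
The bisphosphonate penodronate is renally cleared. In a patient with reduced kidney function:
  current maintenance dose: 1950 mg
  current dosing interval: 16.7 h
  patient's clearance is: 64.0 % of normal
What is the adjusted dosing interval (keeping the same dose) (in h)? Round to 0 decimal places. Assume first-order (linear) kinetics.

To keep the same average steady-state level, dosing rate must scale with clearance.
CL ratio = 64.0 / 100 = 0.6400
New interval (same dose) = 16.7 / 0.6400 = 26.09 h

26 h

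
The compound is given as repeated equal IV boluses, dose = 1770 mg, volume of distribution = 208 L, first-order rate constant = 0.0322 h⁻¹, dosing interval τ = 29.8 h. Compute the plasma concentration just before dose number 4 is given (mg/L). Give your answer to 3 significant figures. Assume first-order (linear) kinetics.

4.99 mg/L

C₀ per dose = Dose / Vd = 1770 / 208 = 8.510 mg/L
Fraction remaining after one interval: r = e^(−kτ) = e^(−0.03220 × 29.8) = 0.3831
Before dose 4, 3 doses have been given (aged 1τ, 2τ, 3τ).
C_trough = C₀ × (r + r² + … + r^3) = C₀ × r(1−r^3)/(1−r)
        = 8.510 × 0.3831 × (1 − 0.05623) / (1 − 0.3831) = 4.988 mg/L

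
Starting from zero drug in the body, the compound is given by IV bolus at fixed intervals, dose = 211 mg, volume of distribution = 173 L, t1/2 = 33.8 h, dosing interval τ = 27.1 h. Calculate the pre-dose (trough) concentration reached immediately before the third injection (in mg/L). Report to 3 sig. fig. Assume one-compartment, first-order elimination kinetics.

C₀ per dose = Dose / Vd = 211 / 173 = 1.220 mg/L
k = ln2 / t½ = 0.693147 / 33.8 = 0.02051 h⁻¹
Fraction remaining after one interval: r = e^(−kτ) = e^(−0.02051 × 27.1) = 0.5736
Before dose 3, 2 doses have been given (aged 1τ, 2τ).
C_trough = C₀ × (r + r²) = 1.220 × (0.5736 + 0.3290) = 1.101 mg/L

1.10 mg/L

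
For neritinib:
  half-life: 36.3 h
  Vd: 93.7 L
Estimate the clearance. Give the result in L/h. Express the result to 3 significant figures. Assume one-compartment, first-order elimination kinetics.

k = ln2 / t½ = 0.693147 / 36.3 = 0.01909 h⁻¹
CL = k × Vd = 0.01909 × 93.7 = 1.789 L/h

1.79 L/h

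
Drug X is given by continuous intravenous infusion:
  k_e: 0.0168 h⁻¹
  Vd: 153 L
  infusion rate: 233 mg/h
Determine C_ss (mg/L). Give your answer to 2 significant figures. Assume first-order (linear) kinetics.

91 mg/L

CL = k × Vd = 0.01680 × 153 = 2.570 L/h
At steady state Css = R₀ / CL = 233 / 2.570 = 90.66 mg/L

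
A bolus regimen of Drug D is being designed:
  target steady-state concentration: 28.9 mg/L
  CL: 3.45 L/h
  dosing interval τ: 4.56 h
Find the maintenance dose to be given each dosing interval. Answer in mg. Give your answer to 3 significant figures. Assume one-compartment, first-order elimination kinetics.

455 mg

At steady state, Dose/τ = Css × CL.
Dose = Css × CL × τ = 28.9 × 3.450 × 4.56 = 454.7 mg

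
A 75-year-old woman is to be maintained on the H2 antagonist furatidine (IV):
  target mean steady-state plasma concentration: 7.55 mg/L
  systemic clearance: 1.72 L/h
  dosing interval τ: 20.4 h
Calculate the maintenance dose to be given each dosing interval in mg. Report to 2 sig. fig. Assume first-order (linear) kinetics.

At steady state, Dose/τ = Css × CL.
Dose = Css × CL × τ = 7.55 × 1.720 × 20.4 = 264.9 mg

260 mg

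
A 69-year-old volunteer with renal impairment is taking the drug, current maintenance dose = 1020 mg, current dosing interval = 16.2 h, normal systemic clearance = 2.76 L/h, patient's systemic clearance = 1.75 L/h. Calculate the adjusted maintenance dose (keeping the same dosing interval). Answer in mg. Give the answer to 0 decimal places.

647 mg

To keep the same average steady-state level, dosing rate must scale with clearance.
CL ratio = 1.75 / 2.76 = 0.6341
New dose (same interval) = 1020 × 0.6341 = 646.8 mg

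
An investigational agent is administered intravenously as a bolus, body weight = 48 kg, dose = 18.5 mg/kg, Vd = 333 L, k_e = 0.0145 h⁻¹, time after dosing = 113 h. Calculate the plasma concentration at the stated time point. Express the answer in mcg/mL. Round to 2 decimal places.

0.52 mcg/mL

Total dose = 18.5 × 48 = 888.0 mg
C₀ = Dose / Vd = 888.0 / 333 = 2.667 mg/L
C = C₀ · e^(−k·t) = 2.667 × e^(−0.01450 × 113)
  = 2.667 × 0.1943 = 0.5182 mg/L
(0.5182 mg/L = 0.5182 mcg/mL)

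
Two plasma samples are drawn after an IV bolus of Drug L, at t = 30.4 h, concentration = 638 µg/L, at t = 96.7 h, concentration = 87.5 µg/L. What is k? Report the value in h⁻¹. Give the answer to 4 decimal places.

k = ln(C₁/C₂) / (t₂ − t₁) = ln(638/87.5) / (96.7 − 30.4)
  = 1.987 / 66.30 = 0.02997 h⁻¹

0.0300 h⁻¹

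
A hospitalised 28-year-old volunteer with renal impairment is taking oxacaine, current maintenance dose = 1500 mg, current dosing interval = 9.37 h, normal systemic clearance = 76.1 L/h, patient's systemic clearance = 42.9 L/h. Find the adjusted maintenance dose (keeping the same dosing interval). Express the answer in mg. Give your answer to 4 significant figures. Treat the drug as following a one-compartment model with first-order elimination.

845.6 mg

To keep the same average steady-state level, dosing rate must scale with clearance.
CL ratio = 42.9 / 76.1 = 0.5637
New dose (same interval) = 1500 × 0.5637 = 845.6 mg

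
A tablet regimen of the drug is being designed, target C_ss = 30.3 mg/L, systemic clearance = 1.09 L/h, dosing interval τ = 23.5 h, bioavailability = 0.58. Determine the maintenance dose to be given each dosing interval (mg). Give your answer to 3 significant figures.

At steady state, F × (Dose/τ) = Css × CL.
Dose = Css × CL × τ / F = 30.3 × 1.090 × 23.5 / 0.58 = 1338 mg

1340 mg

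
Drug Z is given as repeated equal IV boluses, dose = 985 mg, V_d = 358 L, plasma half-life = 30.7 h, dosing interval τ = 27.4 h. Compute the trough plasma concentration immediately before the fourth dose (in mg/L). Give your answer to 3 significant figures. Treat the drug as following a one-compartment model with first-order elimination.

2.71 mg/L

C₀ per dose = Dose / Vd = 985 / 358 = 2.751 mg/L
k = ln2 / t½ = 0.693147 / 30.7 = 0.02258 h⁻¹
Fraction remaining after one interval: r = e^(−kτ) = e^(−0.02258 × 27.4) = 0.5386
Before dose 4, 3 doses have been given (aged 1τ, 2τ, 3τ).
C_trough = C₀ × (r + r² + … + r^3) = C₀ × r(1−r^3)/(1−r)
        = 2.751 × 0.5386 × (1 − 0.1562) / (1 − 0.5386) = 2.710 mg/L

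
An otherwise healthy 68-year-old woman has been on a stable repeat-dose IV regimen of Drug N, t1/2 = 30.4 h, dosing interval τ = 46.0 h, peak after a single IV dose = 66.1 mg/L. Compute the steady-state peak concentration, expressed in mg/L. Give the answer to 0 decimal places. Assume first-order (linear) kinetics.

k = ln2 / t½ = 0.693147 / 30.4 = 0.02280 h⁻¹
e^(−kτ) = e^(−0.02280 × 46.0) = 0.3504
Accumulation ratio R = 1 / (1 − e^(−kτ)) = 1 / (1 − 0.3504) = 1.539
Steady-state peak = C₀ × R = 66.1 × 1.539 = 101.7 mg/L

102 mg/L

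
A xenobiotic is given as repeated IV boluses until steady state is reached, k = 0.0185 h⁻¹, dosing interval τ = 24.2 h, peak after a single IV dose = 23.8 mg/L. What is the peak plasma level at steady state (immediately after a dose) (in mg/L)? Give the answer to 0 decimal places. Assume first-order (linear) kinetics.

e^(−kτ) = e^(−0.01850 × 24.2) = 0.6391
Accumulation ratio R = 1 / (1 − e^(−kτ)) = 1 / (1 − 0.6391) = 2.771
Steady-state peak = C₀ × R = 23.8 × 2.771 = 65.95 mg/L

66 mg/L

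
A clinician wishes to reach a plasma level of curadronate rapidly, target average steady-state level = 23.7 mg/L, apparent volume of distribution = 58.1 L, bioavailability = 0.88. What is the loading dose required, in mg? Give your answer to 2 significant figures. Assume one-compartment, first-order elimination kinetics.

1600 mg

LD = Css × Vd / F = 23.7 × 58.1 / 0.88 = 1565 mg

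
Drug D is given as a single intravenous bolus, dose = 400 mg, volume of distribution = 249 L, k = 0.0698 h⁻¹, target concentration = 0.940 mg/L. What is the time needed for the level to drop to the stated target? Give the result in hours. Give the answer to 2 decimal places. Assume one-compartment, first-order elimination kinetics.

C₀ = Dose / Vd = 400.0 / 249 = 1.606 mg/L
t = ln(C₀ / C) / k = ln(1.606 / 0.940) / 0.06980
  = ln(1.709) / 0.06980 = 0.5359 / 0.06980 = 7.678 h

7.68 h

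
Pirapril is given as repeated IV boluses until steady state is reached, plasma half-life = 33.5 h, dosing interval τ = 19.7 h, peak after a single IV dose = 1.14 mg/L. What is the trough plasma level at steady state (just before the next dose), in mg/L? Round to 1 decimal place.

k = ln2 / t½ = 0.693147 / 33.5 = 0.02069 h⁻¹
e^(−kτ) = e^(−0.02069 × 19.7) = 0.6652
Accumulation ratio R = 1 / (1 − e^(−kτ)) = 1 / (1 − 0.6652) = 2.987
Steady-state trough = C₀ × R × e^(−kτ) = 1.14 × 2.987 × 0.6652 = 2.265 mg/L

2.3 mg/L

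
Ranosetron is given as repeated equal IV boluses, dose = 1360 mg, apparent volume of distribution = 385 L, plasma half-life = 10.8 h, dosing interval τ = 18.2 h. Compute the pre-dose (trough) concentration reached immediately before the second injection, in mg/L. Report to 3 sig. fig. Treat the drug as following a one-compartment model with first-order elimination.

1.10 mg/L

C₀ per dose = Dose / Vd = 1360 / 385 = 3.532 mg/L
k = ln2 / t½ = 0.693147 / 10.8 = 0.06418 h⁻¹
Fraction remaining after one interval: r = e^(−kτ) = e^(−0.06418 × 18.2) = 0.3110
Before dose 2, 1 dose has been given (aged 1τ).
C_trough = C₀ × r = 3.532 × 0.3110 = 1.098 mg/L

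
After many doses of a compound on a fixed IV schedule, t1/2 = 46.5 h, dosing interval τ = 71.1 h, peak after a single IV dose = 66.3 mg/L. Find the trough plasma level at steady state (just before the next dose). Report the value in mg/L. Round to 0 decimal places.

k = ln2 / t½ = 0.693147 / 46.5 = 0.01491 h⁻¹
e^(−kτ) = e^(−0.01491 × 71.1) = 0.3464
Accumulation ratio R = 1 / (1 − e^(−kτ)) = 1 / (1 − 0.3464) = 1.530
Steady-state trough = C₀ × R × e^(−kτ) = 66.3 × 1.530 × 0.3464 = 35.14 mg/L

35 mg/L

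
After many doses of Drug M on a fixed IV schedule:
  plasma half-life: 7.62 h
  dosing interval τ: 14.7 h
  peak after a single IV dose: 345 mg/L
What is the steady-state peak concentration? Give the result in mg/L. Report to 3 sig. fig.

k = ln2 / t½ = 0.693147 / 7.62 = 0.09096 h⁻¹
e^(−kτ) = e^(−0.09096 × 14.7) = 0.2626
Accumulation ratio R = 1 / (1 − e^(−kτ)) = 1 / (1 − 0.2626) = 1.356
Steady-state peak = C₀ × R = 345 × 1.356 = 467.8 mg/L

468 mg/L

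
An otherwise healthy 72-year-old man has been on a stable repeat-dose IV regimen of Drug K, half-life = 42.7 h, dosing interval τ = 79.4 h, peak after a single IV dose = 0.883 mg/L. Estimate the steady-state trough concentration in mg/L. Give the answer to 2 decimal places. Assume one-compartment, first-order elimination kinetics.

0.34 mg/L

k = ln2 / t½ = 0.693147 / 42.7 = 0.01623 h⁻¹
e^(−kτ) = e^(−0.01623 × 79.4) = 0.2756
Accumulation ratio R = 1 / (1 − e^(−kτ)) = 1 / (1 − 0.2756) = 1.380
Steady-state trough = C₀ × R × e^(−kτ) = 0.883 × 1.380 × 0.2756 = 0.3358 mg/L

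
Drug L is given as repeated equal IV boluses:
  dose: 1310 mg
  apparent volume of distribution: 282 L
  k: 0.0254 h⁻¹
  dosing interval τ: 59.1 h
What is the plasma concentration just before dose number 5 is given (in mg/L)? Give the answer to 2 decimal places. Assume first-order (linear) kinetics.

1.33 mg/L

C₀ per dose = Dose / Vd = 1310 / 282 = 4.645 mg/L
Fraction remaining after one interval: r = e^(−kτ) = e^(−0.02540 × 59.1) = 0.2229
Before dose 5, 4 doses have been given (aged 1τ, 2τ, 3τ, 4τ).
C_trough = C₀ × (r + r² + … + r^4) = C₀ × r(1−r^4)/(1−r)
        = 4.645 × 0.2229 × (1 − 0.002469) / (1 − 0.2229) = 1.329 mg/L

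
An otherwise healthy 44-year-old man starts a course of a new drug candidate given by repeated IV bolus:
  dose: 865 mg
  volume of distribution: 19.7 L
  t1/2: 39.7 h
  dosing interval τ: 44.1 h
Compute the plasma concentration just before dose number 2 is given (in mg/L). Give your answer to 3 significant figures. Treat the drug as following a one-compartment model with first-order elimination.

C₀ per dose = Dose / Vd = 865 / 19.7 = 43.91 mg/L
k = ln2 / t½ = 0.693147 / 39.7 = 0.01746 h⁻¹
Fraction remaining after one interval: r = e^(−kτ) = e^(−0.01746 × 44.1) = 0.4630
Before dose 2, 1 dose has been given (aged 1τ).
C_trough = C₀ × r = 43.91 × 0.4630 = 20.33 mg/L

20.3 mg/L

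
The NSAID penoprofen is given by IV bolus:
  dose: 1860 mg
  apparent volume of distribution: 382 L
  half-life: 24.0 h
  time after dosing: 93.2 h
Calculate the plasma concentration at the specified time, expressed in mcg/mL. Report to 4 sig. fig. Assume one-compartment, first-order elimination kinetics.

C₀ = Dose / Vd = 1860 / 382 = 4.869 mg/L
k = ln2 / t½ = 0.693147 / 24.0 = 0.02888 h⁻¹
C = C₀ · e^(−k·t) = 4.869 × e^(−0.02888 × 93.2)
  = 4.869 × 0.06777 = 0.3300 mg/L
(0.3300 mg/L = 0.3300 mcg/mL)

0.3300 mcg/mL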